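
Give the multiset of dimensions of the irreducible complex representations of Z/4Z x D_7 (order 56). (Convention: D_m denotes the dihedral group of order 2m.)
Dimensions: 1, 1, 1, 1, 1, 1, 1, 1, 2, 2, 2, 2, 2, 2, 2, 2, 2, 2, 2, 2

Solution. There are 20 irreducibles (= number of conjugacy classes). Their dimensions d_i satisfy sum d_i^2 = |G| = 56: 1 + 1 + 1 + 1 + 1 + 1 + 1 + 1 + 4 + 4 + 4 + 4 + 4 + 4 + 4 + 4 + 4 + 4 + 4 + 4 = 56. (For the product with Z/4Z: each of the 4 1-dim characters of Z/4Z tensors with each irrep of D_7, giving 4 copies of each D_7-dimension.)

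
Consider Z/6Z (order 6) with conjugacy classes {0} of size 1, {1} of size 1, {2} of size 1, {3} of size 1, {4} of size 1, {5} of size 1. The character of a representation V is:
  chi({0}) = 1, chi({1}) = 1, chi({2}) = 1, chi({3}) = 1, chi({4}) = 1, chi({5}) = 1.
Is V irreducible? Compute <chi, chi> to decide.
Irreducible: <chi, chi> = 1.

Justification: <chi, chi> = (1/|G|) sum_C |C| * |chi(C)|^2 = (1/6)[1*|1|^2 + 1*|1|^2 + 1*|1|^2 + 1*|1|^2 + 1*|1|^2 + 1*|1|^2]
  = (1/6)[(1) + (1) + (1) + (1) + (1) + (1)] = 6/6 = 1.
(Exp terms are combined using exp(i*s)*conj(exp(i*t)) = exp(i*(s-t)), and sums of them are collapsed using the identity that for every m > 1 the m distinct m-th roots of unity sum to 0, e.g. 1 + exp(2*I*pi/3) + exp(-2*I*pi/3) = 0.)
A character is irreducible iff <chi, chi> = 1, so this representation is irreducible.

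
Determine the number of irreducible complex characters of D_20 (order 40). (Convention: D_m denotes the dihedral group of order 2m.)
13

Why: The number of irreducible complex representations of a finite group equals its number of conjugacy classes. D_20 has 13 conjugacy classes (n/2 + 3 for n even), so D_20 (order 40) has exactly 13 irreducible complex representations.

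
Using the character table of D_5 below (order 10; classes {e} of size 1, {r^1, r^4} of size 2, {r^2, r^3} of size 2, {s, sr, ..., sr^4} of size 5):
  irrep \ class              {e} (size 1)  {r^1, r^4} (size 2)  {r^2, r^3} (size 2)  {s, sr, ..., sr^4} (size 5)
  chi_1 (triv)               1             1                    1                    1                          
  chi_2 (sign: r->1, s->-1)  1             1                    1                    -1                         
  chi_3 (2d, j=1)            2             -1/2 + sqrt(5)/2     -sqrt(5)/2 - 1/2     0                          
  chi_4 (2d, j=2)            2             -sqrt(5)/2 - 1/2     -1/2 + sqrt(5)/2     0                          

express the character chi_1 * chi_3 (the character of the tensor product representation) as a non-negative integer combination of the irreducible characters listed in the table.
chi_1 tensor chi_3 = chi_3 (all other irreducibles have multiplicity 0).

Working: The character of a tensor product is the pointwise product (chi_1 * chi_3)(C) = chi_1(C) * chi_3(C):
  {e}: (1)*(2), {r^1, r^4}: (1)*(-1/2 + sqrt(5)/2), {r^2, r^3}: (1)*(-sqrt(5)/2 - 1/2), {s, sr, ..., sr^4}: (1)*(0)
so (chi_1 * chi_3) takes values
  {e} -> 2, {r^1, r^4} -> -1/2 + sqrt(5)/2, {r^2, r^3} -> -sqrt(5)/2 - 1/2, {s, sr, ..., sr^4} -> 0.
Now take the inner product of this character with each irreducible chi from the table, <chi_1*chi_3, chi> = (1/10) sum_C |C| (chi_1*chi_3)(C) conj(chi(C)):
  <chi_1*chi_3, chi_1> = (1/10)[1*(2)*conj(1) + 2*(-1/2 + sqrt(5)/2)*conj(1) + 2*(-sqrt(5)/2 - 1/2)*conj(1) + 5*(0)*conj(1)]
      = (1/10)[(2) + (-1 + sqrt(5)) + (-sqrt(5) - 1) + (0)] = 0/10 = 0
  <chi_1*chi_3, chi_2> = (1/10)[1*(2)*conj(1) + 2*(-1/2 + sqrt(5)/2)*conj(1) + 2*(-sqrt(5)/2 - 1/2)*conj(1) + 5*(0)*conj(-1)]
      = (1/10)[(2) + (-1 + sqrt(5)) + (-sqrt(5) - 1) + (0)] = 0/10 = 0
  <chi_1*chi_3, chi_3> = (1/10)[1*(2)*conj(2) + 2*(-1/2 + sqrt(5)/2)*conj(-1/2 + sqrt(5)/2) + 2*(-sqrt(5)/2 - 1/2)*conj(-sqrt(5)/2 - 1/2) + 5*(0)*conj(0)]
      = (1/10)[(4) + (3 - sqrt(5)) + (sqrt(5) + 3) + (0)] = 10/10 = 1
  <chi_1*chi_3, chi_4> = (1/10)[1*(2)*conj(2) + 2*(-1/2 + sqrt(5)/2)*conj(-sqrt(5)/2 - 1/2) + 2*(-sqrt(5)/2 - 1/2)*conj(-1/2 + sqrt(5)/2) + 5*(0)*conj(0)]
      = (1/10)[(4) + (-2) + (-2) + (0)] = 0/10 = 0
Hence the multiplicities are chi_3: 1. Dimension check: dim(chi_1)*dim(chi_3) = 1*2 = 2 and sum (mult * dim) = 1*2 = 2.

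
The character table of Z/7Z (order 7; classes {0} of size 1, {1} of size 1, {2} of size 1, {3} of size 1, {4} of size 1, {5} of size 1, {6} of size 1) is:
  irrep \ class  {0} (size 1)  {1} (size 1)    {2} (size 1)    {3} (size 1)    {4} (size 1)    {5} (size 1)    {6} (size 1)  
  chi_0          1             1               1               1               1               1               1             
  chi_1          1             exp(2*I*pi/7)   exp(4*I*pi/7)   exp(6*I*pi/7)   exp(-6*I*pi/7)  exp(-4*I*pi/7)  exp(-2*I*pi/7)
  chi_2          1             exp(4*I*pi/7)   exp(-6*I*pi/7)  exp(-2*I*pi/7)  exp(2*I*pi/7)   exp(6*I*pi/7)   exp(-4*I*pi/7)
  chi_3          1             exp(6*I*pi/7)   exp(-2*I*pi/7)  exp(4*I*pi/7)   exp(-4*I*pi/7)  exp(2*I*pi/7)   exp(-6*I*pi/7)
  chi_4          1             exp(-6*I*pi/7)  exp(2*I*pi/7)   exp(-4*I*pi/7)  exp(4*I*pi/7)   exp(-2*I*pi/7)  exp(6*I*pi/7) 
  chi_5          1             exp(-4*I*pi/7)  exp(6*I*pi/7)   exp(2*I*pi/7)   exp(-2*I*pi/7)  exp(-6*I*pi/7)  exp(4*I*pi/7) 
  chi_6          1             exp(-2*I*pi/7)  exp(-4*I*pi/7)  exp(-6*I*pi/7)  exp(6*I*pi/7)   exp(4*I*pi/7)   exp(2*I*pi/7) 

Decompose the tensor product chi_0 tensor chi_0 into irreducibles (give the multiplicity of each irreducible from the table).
chi_0 tensor chi_0 = chi_0 (all other irreducibles have multiplicity 0).

Working: The character of a tensor product is the pointwise product (chi_0 * chi_0)(C) = chi_0(C) * chi_0(C):
  {0}: (1)*(1), {1}: (1)*(1), {2}: (1)*(1), {3}: (1)*(1), {4}: (1)*(1), {5}: (1)*(1), {6}: (1)*(1)
so (chi_0 * chi_0) takes values
  {0} -> 1, {1} -> 1, {2} -> 1, {3} -> 1, {4} -> 1, {5} -> 1, {6} -> 1.
Now take the inner product of this character with each irreducible chi from the table, <chi_0*chi_0, chi> = (1/7) sum_C |C| (chi_0*chi_0)(C) conj(chi(C)):
  <chi_0*chi_0, chi_0> = (1/7)[1*(1)*conj(1) + 1*(1)*conj(1) + 1*(1)*conj(1) + 1*(1)*conj(1) + 1*(1)*conj(1) + 1*(1)*conj(1) + 1*(1)*conj(1)]
      = (1/7)[(1) + (1) + (1) + (1) + (1) + (1) + (1)] = 7/7 = 1
  <chi_0*chi_0, chi_1> = (1/7)[1*(1)*conj(1) + 1*(1)*conj(exp(2*I*pi/7)) + 1*(1)*conj(exp(4*I*pi/7)) + 1*(1)*conj(exp(6*I*pi/7)) + 1*(1)*conj(exp(-6*I*pi/7)) + 1*(1)*conj(exp(-4*I*pi/7)) + 1*(1)*conj(exp(-2*I*pi/7))]
      = (1/7)[(1) + (exp(-2*I*pi/7)) + (exp(-4*I*pi/7)) + (exp(-6*I*pi/7)) + (exp(6*I*pi/7)) + (exp(4*I*pi/7)) + (exp(2*I*pi/7))] = 0/7 = 0
  <chi_0*chi_0, chi_2> = (1/7)[1*(1)*conj(1) + 1*(1)*conj(exp(4*I*pi/7)) + 1*(1)*conj(exp(-6*I*pi/7)) + 1*(1)*conj(exp(-2*I*pi/7)) + 1*(1)*conj(exp(2*I*pi/7)) + 1*(1)*conj(exp(6*I*pi/7)) + 1*(1)*conj(exp(-4*I*pi/7))]
      = (1/7)[(1) + (exp(-4*I*pi/7)) + (exp(6*I*pi/7)) + (exp(2*I*pi/7)) + (exp(-2*I*pi/7)) + (exp(-6*I*pi/7)) + (exp(4*I*pi/7))] = 0/7 = 0
  <chi_0*chi_0, chi_3> = (1/7)[1*(1)*conj(1) + 1*(1)*conj(exp(6*I*pi/7)) + 1*(1)*conj(exp(-2*I*pi/7)) + 1*(1)*conj(exp(4*I*pi/7)) + 1*(1)*conj(exp(-4*I*pi/7)) + 1*(1)*conj(exp(2*I*pi/7)) + 1*(1)*conj(exp(-6*I*pi/7))]
      = (1/7)[(1) + (exp(-6*I*pi/7)) + (exp(2*I*pi/7)) + (exp(-4*I*pi/7)) + (exp(4*I*pi/7)) + (exp(-2*I*pi/7)) + (exp(6*I*pi/7))] = 0/7 = 0
  <chi_0*chi_0, chi_4> = (1/7)[1*(1)*conj(1) + 1*(1)*conj(exp(-6*I*pi/7)) + 1*(1)*conj(exp(2*I*pi/7)) + 1*(1)*conj(exp(-4*I*pi/7)) + 1*(1)*conj(exp(4*I*pi/7)) + 1*(1)*conj(exp(-2*I*pi/7)) + 1*(1)*conj(exp(6*I*pi/7))]
      = (1/7)[(1) + (exp(6*I*pi/7)) + (exp(-2*I*pi/7)) + (exp(4*I*pi/7)) + (exp(-4*I*pi/7)) + (exp(2*I*pi/7)) + (exp(-6*I*pi/7))] = 0/7 = 0
  <chi_0*chi_0, chi_5> = (1/7)[1*(1)*conj(1) + 1*(1)*conj(exp(-4*I*pi/7)) + 1*(1)*conj(exp(6*I*pi/7)) + 1*(1)*conj(exp(2*I*pi/7)) + 1*(1)*conj(exp(-2*I*pi/7)) + 1*(1)*conj(exp(-6*I*pi/7)) + 1*(1)*conj(exp(4*I*pi/7))]
      = (1/7)[(1) + (exp(4*I*pi/7)) + (exp(-6*I*pi/7)) + (exp(-2*I*pi/7)) + (exp(2*I*pi/7)) + (exp(6*I*pi/7)) + (exp(-4*I*pi/7))] = 0/7 = 0
  <chi_0*chi_0, chi_6> = (1/7)[1*(1)*conj(1) + 1*(1)*conj(exp(-2*I*pi/7)) + 1*(1)*conj(exp(-4*I*pi/7)) + 1*(1)*conj(exp(-6*I*pi/7)) + 1*(1)*conj(exp(6*I*pi/7)) + 1*(1)*conj(exp(4*I*pi/7)) + 1*(1)*conj(exp(2*I*pi/7))]
      = (1/7)[(1) + (exp(2*I*pi/7)) + (exp(4*I*pi/7)) + (exp(6*I*pi/7)) + (exp(-6*I*pi/7)) + (exp(-4*I*pi/7)) + (exp(-2*I*pi/7))] = 0/7 = 0
(Exp terms are combined using exp(i*s)*conj(exp(i*t)) = exp(i*(s-t)), and sums of them are collapsed using the identity that for every m > 1 the m distinct m-th roots of unity sum to 0, e.g. 1 + exp(2*I*pi/3) + exp(-2*I*pi/3) = 0.)
Hence the multiplicities are chi_0: 1. Dimension check: dim(chi_0)*dim(chi_0) = 1*1 = 1 and sum (mult * dim) = 1*1 = 1.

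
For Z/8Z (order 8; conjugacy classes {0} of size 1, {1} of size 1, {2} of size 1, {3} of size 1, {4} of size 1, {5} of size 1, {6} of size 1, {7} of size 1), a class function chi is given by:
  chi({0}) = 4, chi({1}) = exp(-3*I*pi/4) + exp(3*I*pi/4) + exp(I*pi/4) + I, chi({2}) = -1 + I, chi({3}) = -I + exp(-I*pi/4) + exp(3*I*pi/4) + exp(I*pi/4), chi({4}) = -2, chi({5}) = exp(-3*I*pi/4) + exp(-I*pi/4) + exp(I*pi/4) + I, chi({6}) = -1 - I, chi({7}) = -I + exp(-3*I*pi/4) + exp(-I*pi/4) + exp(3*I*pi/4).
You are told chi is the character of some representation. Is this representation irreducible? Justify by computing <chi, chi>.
Not irreducible (reducible): <chi, chi> = 4 > 1.

Justification: <chi, chi> = (1/|G|) sum_C |C| * |chi(C)|^2 = (1/8)[1*|4|^2 + 1*|exp(-3*I*pi/4) + exp(3*I*pi/4) + exp(I*pi/4) + I|^2 + 1*|-1 + I|^2 + 1*|-I + exp(-I*pi/4) + exp(3*I*pi/4) + exp(I*pi/4)|^2 + 1*|-2|^2 + 1*|exp(-3*I*pi/4) + exp(-I*pi/4) + exp(I*pi/4) + I|^2 + 1*|-1 - I|^2 + 1*|-I + exp(-3*I*pi/4) + exp(-I*pi/4) + exp(3*I*pi/4)|^2]
  = (1/8)[(16) + (2 - exp(3*I*pi/4) + exp(I*pi/4)) + (2) + (2 + exp(-3*I*pi/4) - exp(-I*pi/4)) + (4) + (2 + exp(-3*I*pi/4) - exp(-I*pi/4)) + (2) + (2 - exp(3*I*pi/4) + exp(I*pi/4))] = 32/8 = 4.
(Exp terms are combined using exp(i*s)*conj(exp(i*t)) = exp(i*(s-t)), and sums of them are collapsed using the identity that for every m > 1 the m distinct m-th roots of unity sum to 0, e.g. 1 + exp(2*I*pi/3) + exp(-2*I*pi/3) = 0.)
A character is irreducible iff <chi, chi> = 1, so this representation is reducible.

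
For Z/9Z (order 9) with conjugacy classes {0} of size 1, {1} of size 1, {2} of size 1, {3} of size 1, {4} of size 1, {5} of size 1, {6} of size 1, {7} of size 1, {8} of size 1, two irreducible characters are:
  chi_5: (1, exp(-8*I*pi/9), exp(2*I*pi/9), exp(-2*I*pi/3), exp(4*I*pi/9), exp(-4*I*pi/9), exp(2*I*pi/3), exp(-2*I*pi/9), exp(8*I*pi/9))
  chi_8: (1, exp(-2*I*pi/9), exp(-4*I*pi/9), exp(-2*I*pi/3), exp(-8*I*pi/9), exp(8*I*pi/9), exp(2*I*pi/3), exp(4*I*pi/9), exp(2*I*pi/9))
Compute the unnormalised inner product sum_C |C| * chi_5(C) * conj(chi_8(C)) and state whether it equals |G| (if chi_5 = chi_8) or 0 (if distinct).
Sum = 0; so <chi_5, chi_8> = 0 (distinct irreducibles are orthogonal).

Working: Compute term by term over conjugacy classes (|C| * chi_5(C) * conj(chi_8(C))):
  1*(1)*conj(1) + 1*(exp(-8*I*pi/9))*conj(exp(-2*I*pi/9)) + 1*(exp(2*I*pi/9))*conj(exp(-4*I*pi/9)) + 1*(exp(-2*I*pi/3))*conj(exp(-2*I*pi/3)) + 1*(exp(4*I*pi/9))*conj(exp(-8*I*pi/9)) + 1*(exp(-4*I*pi/9))*conj(exp(8*I*pi/9)) + 1*(exp(2*I*pi/3))*conj(exp(2*I*pi/3)) + 1*(exp(-2*I*pi/9))*conj(exp(4*I*pi/9)) + 1*(exp(8*I*pi/9))*conj(exp(2*I*pi/9))
  = (1) + (exp(-2*I*pi/3)) + (exp(2*I*pi/3)) + (1) + (exp(-2*I*pi/3)) + (exp(2*I*pi/3)) + (1) + (exp(-2*I*pi/3)) + (exp(2*I*pi/3))
  = 0.
(Exp terms are combined using exp(i*s)*conj(exp(i*t)) = exp(i*(s-t)), and sums of them are collapsed using the identity that for every m > 1 the m distinct m-th roots of unity sum to 0, e.g. 1 + exp(2*I*pi/3) + exp(-2*I*pi/3) = 0.)
Dividing by |G| = 9 gives 0/9 = 0, matching the row-orthogonality relation <chi_5, chi_8> = [chi_5 = chi_8].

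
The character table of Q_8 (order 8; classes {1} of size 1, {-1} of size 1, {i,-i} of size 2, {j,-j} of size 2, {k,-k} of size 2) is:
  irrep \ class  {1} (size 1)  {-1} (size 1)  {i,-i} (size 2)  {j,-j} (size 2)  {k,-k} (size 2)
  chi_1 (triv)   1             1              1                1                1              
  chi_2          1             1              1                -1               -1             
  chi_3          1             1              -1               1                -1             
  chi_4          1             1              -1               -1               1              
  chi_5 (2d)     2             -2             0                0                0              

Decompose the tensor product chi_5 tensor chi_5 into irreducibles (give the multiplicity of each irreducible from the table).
chi_5 tensor chi_5 = chi_1 + chi_2 + chi_3 + chi_4 (all other irreducibles have multiplicity 0).

The character of a tensor product is the pointwise product (chi_5 * chi_5)(C) = chi_5(C) * chi_5(C):
  {1}: (2)*(2), {-1}: (-2)*(-2), {i,-i}: (0)*(0), {j,-j}: (0)*(0), {k,-k}: (0)*(0)
so (chi_5 * chi_5) takes values
  {1} -> 4, {-1} -> 4, {i,-i} -> 0, {j,-j} -> 0, {k,-k} -> 0.
Now take the inner product of this character with each irreducible chi from the table, <chi_5*chi_5, chi> = (1/8) sum_C |C| (chi_5*chi_5)(C) conj(chi(C)):
  <chi_5*chi_5, chi_1> = (1/8)[1*(4)*conj(1) + 1*(4)*conj(1) + 2*(0)*conj(1) + 2*(0)*conj(1) + 2*(0)*conj(1)]
      = (1/8)[(4) + (4) + (0) + (0) + (0)] = 8/8 = 1
  <chi_5*chi_5, chi_2> = (1/8)[1*(4)*conj(1) + 1*(4)*conj(1) + 2*(0)*conj(1) + 2*(0)*conj(-1) + 2*(0)*conj(-1)]
      = (1/8)[(4) + (4) + (0) + (0) + (0)] = 8/8 = 1
  <chi_5*chi_5, chi_3> = (1/8)[1*(4)*conj(1) + 1*(4)*conj(1) + 2*(0)*conj(-1) + 2*(0)*conj(1) + 2*(0)*conj(-1)]
      = (1/8)[(4) + (4) + (0) + (0) + (0)] = 8/8 = 1
  <chi_5*chi_5, chi_4> = (1/8)[1*(4)*conj(1) + 1*(4)*conj(1) + 2*(0)*conj(-1) + 2*(0)*conj(-1) + 2*(0)*conj(1)]
      = (1/8)[(4) + (4) + (0) + (0) + (0)] = 8/8 = 1
  <chi_5*chi_5, chi_5> = (1/8)[1*(4)*conj(2) + 1*(4)*conj(-2) + 2*(0)*conj(0) + 2*(0)*conj(0) + 2*(0)*conj(0)]
      = (1/8)[(8) + (-8) + (0) + (0) + (0)] = 0/8 = 0
Hence the multiplicities are chi_1: 1, chi_2: 1, chi_3: 1, chi_4: 1. Dimension check: dim(chi_5)*dim(chi_5) = 2*2 = 4 and sum (mult * dim) = 1*1 + 1*1 + 1*1 + 1*1 = 4.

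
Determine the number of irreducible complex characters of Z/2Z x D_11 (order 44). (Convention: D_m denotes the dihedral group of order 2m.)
14

Why: The number of irreducible complex representations of a finite group equals its number of conjugacy classes. For a direct product, #classes(G x H) = #classes(G) * #classes(H). Z/2Z has 2 classes (abelian), D_11 has 7 classes, so 2 * 7 = 14, so Z/2Z x D_11 (order 44) has exactly 14 irreducible complex representations.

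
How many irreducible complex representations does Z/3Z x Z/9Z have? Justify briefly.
27

Derivation: The number of irreducible complex representations of a finite group equals its number of conjugacy classes. Z/3Z x Z/9Z is abelian of order 27, so every element is its own conjugacy class: 27 classes, so Z/3Z x Z/9Z (order 27) has exactly 27 irreducible complex representations.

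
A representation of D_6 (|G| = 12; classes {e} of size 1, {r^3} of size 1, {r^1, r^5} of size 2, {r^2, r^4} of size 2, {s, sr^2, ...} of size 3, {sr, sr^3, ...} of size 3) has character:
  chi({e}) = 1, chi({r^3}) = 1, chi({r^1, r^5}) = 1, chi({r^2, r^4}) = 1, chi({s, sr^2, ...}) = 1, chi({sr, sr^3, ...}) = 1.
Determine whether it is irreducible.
Irreducible: <chi, chi> = 1.

Solution. <chi, chi> = (1/|G|) sum_C |C| * |chi(C)|^2 = (1/12)[1*|1|^2 + 1*|1|^2 + 2*|1|^2 + 2*|1|^2 + 3*|1|^2 + 3*|1|^2]
  = (1/12)[(1) + (1) + (2) + (2) + (3) + (3)] = 12/12 = 1.
A character is irreducible iff <chi, chi> = 1, so this representation is irreducible.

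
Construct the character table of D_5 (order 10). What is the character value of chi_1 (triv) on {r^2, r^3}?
Conjugacy classes: {e} of size 1, {r^1, r^4} of size 2, {r^2, r^3} of size 2, {s, sr, ..., sr^4} of size 5.
Character table:
  irrep \ class              {e} (size 1)  {r^1, r^4} (size 2)  {r^2, r^3} (size 2)  {s, sr, ..., sr^4} (size 5)
  chi_1 (triv)               1             1                    1                    1                          
  chi_2 (sign: r->1, s->-1)  1             1                    1                    -1                         
  chi_3 (2d, j=1)            2             -1/2 + sqrt(5)/2     -sqrt(5)/2 - 1/2     0                          
  chi_4 (2d, j=2)            2             -sqrt(5)/2 - 1/2     -1/2 + sqrt(5)/2     0                          

Spot check: chi_1 (triv) on {r^2, r^3} = 1.

Justification: D_5 has order 2*5 = 10 with 4 conjugacy classes, hence 4 irreducibles. Sum of squared dims 1 + 1 + 4 + 4 = 10 = |G|. Linear characters come from the abelianisation; the 2-dimensional irreps have character r^k -> 2*cos(2*pi*j*k/5), reflections -> 0.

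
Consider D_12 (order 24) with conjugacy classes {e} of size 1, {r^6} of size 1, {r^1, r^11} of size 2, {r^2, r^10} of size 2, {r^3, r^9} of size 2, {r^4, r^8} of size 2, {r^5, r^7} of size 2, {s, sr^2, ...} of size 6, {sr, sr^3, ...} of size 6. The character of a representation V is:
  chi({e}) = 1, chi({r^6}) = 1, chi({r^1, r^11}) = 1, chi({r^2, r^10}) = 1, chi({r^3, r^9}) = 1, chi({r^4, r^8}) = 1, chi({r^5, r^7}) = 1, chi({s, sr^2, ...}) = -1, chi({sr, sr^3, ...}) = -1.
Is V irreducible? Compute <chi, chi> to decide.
Irreducible: <chi, chi> = 1.

Working: <chi, chi> = (1/|G|) sum_C |C| * |chi(C)|^2 = (1/24)[1*|1|^2 + 1*|1|^2 + 2*|1|^2 + 2*|1|^2 + 2*|1|^2 + 2*|1|^2 + 2*|1|^2 + 6*|-1|^2 + 6*|-1|^2]
  = (1/24)[(1) + (1) + (2) + (2) + (2) + (2) + (2) + (6) + (6)] = 24/24 = 1.
A character is irreducible iff <chi, chi> = 1, so this representation is irreducible.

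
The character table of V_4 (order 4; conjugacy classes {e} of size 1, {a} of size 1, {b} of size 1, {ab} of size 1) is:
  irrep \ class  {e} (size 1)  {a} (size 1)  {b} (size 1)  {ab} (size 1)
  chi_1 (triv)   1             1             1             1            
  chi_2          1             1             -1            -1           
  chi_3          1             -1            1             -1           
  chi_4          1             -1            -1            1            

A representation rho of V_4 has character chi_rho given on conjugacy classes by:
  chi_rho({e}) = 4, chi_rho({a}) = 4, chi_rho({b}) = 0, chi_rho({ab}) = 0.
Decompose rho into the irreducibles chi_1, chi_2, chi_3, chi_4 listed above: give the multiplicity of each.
Multiplicities: chi_1: 2, chi_2: 2, chi_3: 0, chi_4: 0.

Details: Use <chi_rho, chi> = (1/|G|) sum_C |C| * chi_rho(C) * conj(chi(C)) with |G| = 4 for each irreducible chi in the table:
  <chi_rho, chi_1> = (1/4)[1*(4)*conj(1) + 1*(4)*conj(1) + 1*(0)*conj(1) + 1*(0)*conj(1)]
      = (1/4)[(4) + (4) + (0) + (0)] = 8/4 = 2
  <chi_rho, chi_2> = (1/4)[1*(4)*conj(1) + 1*(4)*conj(1) + 1*(0)*conj(-1) + 1*(0)*conj(-1)]
      = (1/4)[(4) + (4) + (0) + (0)] = 8/4 = 2
  <chi_rho, chi_3> = (1/4)[1*(4)*conj(1) + 1*(4)*conj(-1) + 1*(0)*conj(1) + 1*(0)*conj(-1)]
      = (1/4)[(4) + (-4) + (0) + (0)] = 0/4 = 0
  <chi_rho, chi_4> = (1/4)[1*(4)*conj(1) + 1*(4)*conj(-1) + 1*(0)*conj(-1) + 1*(0)*conj(1)]
      = (1/4)[(4) + (-4) + (0) + (0)] = 0/4 = 0
Dimension check: dim(rho) = sum (mult * dim) = 2*1 + 2*1 + 0*1 + 0*1 = 4 = chi_rho(e) = 4.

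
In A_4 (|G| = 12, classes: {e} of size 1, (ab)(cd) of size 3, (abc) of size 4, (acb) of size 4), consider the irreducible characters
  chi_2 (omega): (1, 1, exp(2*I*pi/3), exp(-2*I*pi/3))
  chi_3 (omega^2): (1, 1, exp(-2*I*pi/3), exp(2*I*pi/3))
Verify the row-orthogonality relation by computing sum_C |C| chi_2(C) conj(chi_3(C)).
Sum = 0; so <chi_2, chi_3> = 0 (distinct irreducibles are orthogonal).

Proof sketch: Compute term by term over conjugacy classes (|C| * chi_2(C) * conj(chi_3(C))):
  1*(1)*conj(1) + 3*(1)*conj(1) + 4*(exp(2*I*pi/3))*conj(exp(-2*I*pi/3)) + 4*(exp(-2*I*pi/3))*conj(exp(2*I*pi/3))
  = (1) + (3) + (4*exp(-2*I*pi/3)) + (4*exp(2*I*pi/3))
  = 0.
(Exp terms are combined using exp(i*s)*conj(exp(i*t)) = exp(i*(s-t)), and sums of them are collapsed using the identity that for every m > 1 the m distinct m-th roots of unity sum to 0, e.g. 1 + exp(2*I*pi/3) + exp(-2*I*pi/3) = 0.)
Dividing by |G| = 12 gives 0/12 = 0, matching the row-orthogonality relation <chi_2, chi_3> = [chi_2 = chi_3].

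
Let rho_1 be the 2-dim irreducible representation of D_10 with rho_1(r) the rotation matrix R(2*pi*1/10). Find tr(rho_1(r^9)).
chi_{rho_1}(r^9) = 2*cos(2*pi*1*9/10) = 1/2 + sqrt(5)/2

Argument: rho_1(r^9) is rotation by angle 2*pi*1*9/10, whose trace is 2*cos(2*pi*1*9/10) = 1/2 + sqrt(5)/2.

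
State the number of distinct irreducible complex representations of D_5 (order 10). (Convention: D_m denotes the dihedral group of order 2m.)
4

Justification: The number of irreducible complex representations of a finite group equals its number of conjugacy classes. D_5 has 4 conjugacy classes ((n+3)/2 for n odd), so D_5 (order 10) has exactly 4 irreducible complex representations.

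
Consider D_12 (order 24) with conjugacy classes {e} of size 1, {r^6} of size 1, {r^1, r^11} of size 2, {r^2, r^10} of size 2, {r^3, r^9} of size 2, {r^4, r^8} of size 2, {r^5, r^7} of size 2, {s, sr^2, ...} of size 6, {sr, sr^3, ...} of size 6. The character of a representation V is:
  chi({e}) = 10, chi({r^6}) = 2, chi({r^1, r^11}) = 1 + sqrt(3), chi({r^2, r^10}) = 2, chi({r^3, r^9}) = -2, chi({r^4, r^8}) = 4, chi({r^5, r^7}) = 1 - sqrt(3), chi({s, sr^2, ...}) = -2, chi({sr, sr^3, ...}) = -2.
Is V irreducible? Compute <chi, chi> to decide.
Not irreducible (reducible): <chi, chi> = 9 > 1.

Argument: <chi, chi> = (1/|G|) sum_C |C| * |chi(C)|^2 = (1/24)[1*|10|^2 + 1*|2|^2 + 2*|1 + sqrt(3)|^2 + 2*|2|^2 + 2*|-2|^2 + 2*|4|^2 + 2*|1 - sqrt(3)|^2 + 6*|-2|^2 + 6*|-2|^2]
  = (1/24)[(100) + (4) + (4*sqrt(3) + 8) + (8) + (8) + (32) + (8 - 4*sqrt(3)) + (24) + (24)] = 216/24 = 9.
A character is irreducible iff <chi, chi> = 1, so this representation is reducible.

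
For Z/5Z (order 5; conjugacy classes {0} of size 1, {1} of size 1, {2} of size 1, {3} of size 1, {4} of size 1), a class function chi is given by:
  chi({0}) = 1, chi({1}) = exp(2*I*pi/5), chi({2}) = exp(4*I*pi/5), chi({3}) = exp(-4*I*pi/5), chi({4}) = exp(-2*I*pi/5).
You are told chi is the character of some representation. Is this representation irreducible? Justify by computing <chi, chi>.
Irreducible: <chi, chi> = 1.

Derivation: <chi, chi> = (1/|G|) sum_C |C| * |chi(C)|^2 = (1/5)[1*|1|^2 + 1*|exp(2*I*pi/5)|^2 + 1*|exp(4*I*pi/5)|^2 + 1*|exp(-4*I*pi/5)|^2 + 1*|exp(-2*I*pi/5)|^2]
  = (1/5)[(1) + (1) + (1) + (1) + (1)] = 5/5 = 1.
(Exp terms are combined using exp(i*s)*conj(exp(i*t)) = exp(i*(s-t)), and sums of them are collapsed using the identity that for every m > 1 the m distinct m-th roots of unity sum to 0, e.g. 1 + exp(2*I*pi/3) + exp(-2*I*pi/3) = 0.)
A character is irreducible iff <chi, chi> = 1, so this representation is irreducible.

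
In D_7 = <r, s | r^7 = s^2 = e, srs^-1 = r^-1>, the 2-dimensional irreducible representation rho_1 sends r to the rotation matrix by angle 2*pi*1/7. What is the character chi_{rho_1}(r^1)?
chi_{rho_1}(r^1) = 2*cos(2*pi*1*1/7) = 2*cos(2*pi/7)

Reasoning: rho_1(r^1) is rotation by angle 2*pi*1*1/7, whose trace is 2*cos(2*pi*1*1/7) = 2*cos(2*pi/7).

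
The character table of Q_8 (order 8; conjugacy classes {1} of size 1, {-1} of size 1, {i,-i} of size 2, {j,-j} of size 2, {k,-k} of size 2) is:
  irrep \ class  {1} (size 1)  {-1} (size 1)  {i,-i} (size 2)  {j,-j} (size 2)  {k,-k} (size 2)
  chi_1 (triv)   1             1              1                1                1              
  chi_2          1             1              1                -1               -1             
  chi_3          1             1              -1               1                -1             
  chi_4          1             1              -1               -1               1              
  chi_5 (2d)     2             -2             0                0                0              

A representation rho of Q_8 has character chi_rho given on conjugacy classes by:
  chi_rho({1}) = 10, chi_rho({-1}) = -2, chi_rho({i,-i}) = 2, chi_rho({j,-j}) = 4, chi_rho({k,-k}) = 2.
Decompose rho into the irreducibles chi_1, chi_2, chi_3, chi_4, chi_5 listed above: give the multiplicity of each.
Multiplicities: chi_1: 3, chi_2: 0, chi_3: 1, chi_4: 0, chi_5: 3.

Working: Use <chi_rho, chi> = (1/|G|) sum_C |C| * chi_rho(C) * conj(chi(C)) with |G| = 8 for each irreducible chi in the table:
  <chi_rho, chi_1> = (1/8)[1*(10)*conj(1) + 1*(-2)*conj(1) + 2*(2)*conj(1) + 2*(4)*conj(1) + 2*(2)*conj(1)]
      = (1/8)[(10) + (-2) + (4) + (8) + (4)] = 24/8 = 3
  <chi_rho, chi_2> = (1/8)[1*(10)*conj(1) + 1*(-2)*conj(1) + 2*(2)*conj(1) + 2*(4)*conj(-1) + 2*(2)*conj(-1)]
      = (1/8)[(10) + (-2) + (4) + (-8) + (-4)] = 0/8 = 0
  <chi_rho, chi_3> = (1/8)[1*(10)*conj(1) + 1*(-2)*conj(1) + 2*(2)*conj(-1) + 2*(4)*conj(1) + 2*(2)*conj(-1)]
      = (1/8)[(10) + (-2) + (-4) + (8) + (-4)] = 8/8 = 1
  <chi_rho, chi_4> = (1/8)[1*(10)*conj(1) + 1*(-2)*conj(1) + 2*(2)*conj(-1) + 2*(4)*conj(-1) + 2*(2)*conj(1)]
      = (1/8)[(10) + (-2) + (-4) + (-8) + (4)] = 0/8 = 0
  <chi_rho, chi_5> = (1/8)[1*(10)*conj(2) + 1*(-2)*conj(-2) + 2*(2)*conj(0) + 2*(4)*conj(0) + 2*(2)*conj(0)]
      = (1/8)[(20) + (4) + (0) + (0) + (0)] = 24/8 = 3
Dimension check: dim(rho) = sum (mult * dim) = 3*1 + 0*1 + 1*1 + 0*1 + 3*2 = 10 = chi_rho(e) = 10.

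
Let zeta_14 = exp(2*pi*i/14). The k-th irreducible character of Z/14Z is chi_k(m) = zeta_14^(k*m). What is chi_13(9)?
chi_13(9) = zeta_14^117 = exp(5*I*pi/7)

Reasoning: chi_13(9) = zeta_14^(13*9) = zeta_14^117. Since zeta_14^14 = 1, this equals zeta_14^5 = exp(2*pi*i*5/14) = exp(5*I*pi/7).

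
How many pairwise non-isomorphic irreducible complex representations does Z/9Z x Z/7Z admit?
63

Explanation: The number of irreducible complex representations of a finite group equals its number of conjugacy classes. Z/9Z x Z/7Z is abelian of order 63, so every element is its own conjugacy class: 63 classes, so Z/9Z x Z/7Z (order 63) has exactly 63 irreducible complex representations.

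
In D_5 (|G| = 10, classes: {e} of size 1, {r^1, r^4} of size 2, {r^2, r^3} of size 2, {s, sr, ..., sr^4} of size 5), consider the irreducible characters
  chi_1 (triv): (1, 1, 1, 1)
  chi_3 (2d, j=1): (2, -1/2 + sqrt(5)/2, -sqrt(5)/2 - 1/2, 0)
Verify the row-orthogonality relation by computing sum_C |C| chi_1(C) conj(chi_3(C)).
Sum = 0; so <chi_1, chi_3> = 0 (distinct irreducibles are orthogonal).

Solution. Compute term by term over conjugacy classes (|C| * chi_1(C) * conj(chi_3(C))):
  1*(1)*conj(2) + 2*(1)*conj(-1/2 + sqrt(5)/2) + 2*(1)*conj(-sqrt(5)/2 - 1/2) + 5*(1)*conj(0)
  = (2) + (-1 + sqrt(5)) + (-sqrt(5) - 1) + (0)
  = 0.
Dividing by |G| = 10 gives 0/10 = 0, matching the row-orthogonality relation <chi_1, chi_3> = [chi_1 = chi_3].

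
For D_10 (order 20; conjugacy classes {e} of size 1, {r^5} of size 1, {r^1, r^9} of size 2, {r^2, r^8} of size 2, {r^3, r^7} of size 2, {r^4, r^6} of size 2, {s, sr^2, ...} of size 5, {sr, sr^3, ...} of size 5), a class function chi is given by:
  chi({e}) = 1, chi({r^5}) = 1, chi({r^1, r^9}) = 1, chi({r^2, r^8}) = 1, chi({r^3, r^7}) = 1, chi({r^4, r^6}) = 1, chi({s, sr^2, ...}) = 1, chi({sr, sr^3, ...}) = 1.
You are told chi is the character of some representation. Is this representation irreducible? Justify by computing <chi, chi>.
Irreducible: <chi, chi> = 1.

Working: <chi, chi> = (1/|G|) sum_C |C| * |chi(C)|^2 = (1/20)[1*|1|^2 + 1*|1|^2 + 2*|1|^2 + 2*|1|^2 + 2*|1|^2 + 2*|1|^2 + 5*|1|^2 + 5*|1|^2]
  = (1/20)[(1) + (1) + (2) + (2) + (2) + (2) + (5) + (5)] = 20/20 = 1.
A character is irreducible iff <chi, chi> = 1, so this representation is irreducible.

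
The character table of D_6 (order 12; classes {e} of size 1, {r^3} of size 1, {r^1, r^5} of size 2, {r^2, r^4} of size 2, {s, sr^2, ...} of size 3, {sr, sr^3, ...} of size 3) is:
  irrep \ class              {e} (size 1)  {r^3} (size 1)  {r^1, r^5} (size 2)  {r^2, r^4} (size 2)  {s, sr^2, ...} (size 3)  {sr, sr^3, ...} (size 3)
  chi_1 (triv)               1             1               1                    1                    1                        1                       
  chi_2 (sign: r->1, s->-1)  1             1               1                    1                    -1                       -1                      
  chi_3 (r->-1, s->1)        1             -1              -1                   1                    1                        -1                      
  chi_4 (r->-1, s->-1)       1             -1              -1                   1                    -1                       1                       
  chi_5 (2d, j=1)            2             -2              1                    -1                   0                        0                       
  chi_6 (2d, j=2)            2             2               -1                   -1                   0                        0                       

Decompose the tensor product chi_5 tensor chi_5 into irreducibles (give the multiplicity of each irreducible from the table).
chi_5 tensor chi_5 = chi_1 + chi_2 + chi_6 (all other irreducibles have multiplicity 0).

Working: The character of a tensor product is the pointwise product (chi_5 * chi_5)(C) = chi_5(C) * chi_5(C):
  {e}: (2)*(2), {r^3}: (-2)*(-2), {r^1, r^5}: (1)*(1), {r^2, r^4}: (-1)*(-1), {s, sr^2, ...}: (0)*(0), {sr, sr^3, ...}: (0)*(0)
so (chi_5 * chi_5) takes values
  {e} -> 4, {r^3} -> 4, {r^1, r^5} -> 1, {r^2, r^4} -> 1, {s, sr^2, ...} -> 0, {sr, sr^3, ...} -> 0.
Now take the inner product of this character with each irreducible chi from the table, <chi_5*chi_5, chi> = (1/12) sum_C |C| (chi_5*chi_5)(C) conj(chi(C)):
  <chi_5*chi_5, chi_1> = (1/12)[1*(4)*conj(1) + 1*(4)*conj(1) + 2*(1)*conj(1) + 2*(1)*conj(1) + 3*(0)*conj(1) + 3*(0)*conj(1)]
      = (1/12)[(4) + (4) + (2) + (2) + (0) + (0)] = 12/12 = 1
  <chi_5*chi_5, chi_2> = (1/12)[1*(4)*conj(1) + 1*(4)*conj(1) + 2*(1)*conj(1) + 2*(1)*conj(1) + 3*(0)*conj(-1) + 3*(0)*conj(-1)]
      = (1/12)[(4) + (4) + (2) + (2) + (0) + (0)] = 12/12 = 1
  <chi_5*chi_5, chi_3> = (1/12)[1*(4)*conj(1) + 1*(4)*conj(-1) + 2*(1)*conj(-1) + 2*(1)*conj(1) + 3*(0)*conj(1) + 3*(0)*conj(-1)]
      = (1/12)[(4) + (-4) + (-2) + (2) + (0) + (0)] = 0/12 = 0
  <chi_5*chi_5, chi_4> = (1/12)[1*(4)*conj(1) + 1*(4)*conj(-1) + 2*(1)*conj(-1) + 2*(1)*conj(1) + 3*(0)*conj(-1) + 3*(0)*conj(1)]
      = (1/12)[(4) + (-4) + (-2) + (2) + (0) + (0)] = 0/12 = 0
  <chi_5*chi_5, chi_5> = (1/12)[1*(4)*conj(2) + 1*(4)*conj(-2) + 2*(1)*conj(1) + 2*(1)*conj(-1) + 3*(0)*conj(0) + 3*(0)*conj(0)]
      = (1/12)[(8) + (-8) + (2) + (-2) + (0) + (0)] = 0/12 = 0
  <chi_5*chi_5, chi_6> = (1/12)[1*(4)*conj(2) + 1*(4)*conj(2) + 2*(1)*conj(-1) + 2*(1)*conj(-1) + 3*(0)*conj(0) + 3*(0)*conj(0)]
      = (1/12)[(8) + (8) + (-2) + (-2) + (0) + (0)] = 12/12 = 1
Hence the multiplicities are chi_1: 1, chi_2: 1, chi_6: 1. Dimension check: dim(chi_5)*dim(chi_5) = 2*2 = 4 and sum (mult * dim) = 1*1 + 1*1 + 1*2 = 4.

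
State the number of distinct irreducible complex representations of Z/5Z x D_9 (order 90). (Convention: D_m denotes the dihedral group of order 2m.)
30

Argument: The number of irreducible complex representations of a finite group equals its number of conjugacy classes. For a direct product, #classes(G x H) = #classes(G) * #classes(H). Z/5Z has 5 classes (abelian), D_9 has 6 classes, so 5 * 6 = 30, so Z/5Z x D_9 (order 90) has exactly 30 irreducible complex representations.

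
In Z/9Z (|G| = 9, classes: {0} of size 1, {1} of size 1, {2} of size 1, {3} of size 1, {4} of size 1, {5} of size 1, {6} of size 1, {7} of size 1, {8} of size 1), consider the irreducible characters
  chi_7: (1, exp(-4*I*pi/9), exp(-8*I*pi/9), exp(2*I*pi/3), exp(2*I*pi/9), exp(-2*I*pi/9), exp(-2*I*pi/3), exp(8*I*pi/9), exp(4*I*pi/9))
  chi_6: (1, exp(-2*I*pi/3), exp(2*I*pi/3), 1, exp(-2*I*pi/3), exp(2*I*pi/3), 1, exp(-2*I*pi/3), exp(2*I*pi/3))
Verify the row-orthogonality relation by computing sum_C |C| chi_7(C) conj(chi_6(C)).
Sum = 0; so <chi_7, chi_6> = 0 (distinct irreducibles are orthogonal).

Reasoning: Compute term by term over conjugacy classes (|C| * chi_7(C) * conj(chi_6(C))):
  1*(1)*conj(1) + 1*(exp(-4*I*pi/9))*conj(exp(-2*I*pi/3)) + 1*(exp(-8*I*pi/9))*conj(exp(2*I*pi/3)) + 1*(exp(2*I*pi/3))*conj(1) + 1*(exp(2*I*pi/9))*conj(exp(-2*I*pi/3)) + 1*(exp(-2*I*pi/9))*conj(exp(2*I*pi/3)) + 1*(exp(-2*I*pi/3))*conj(1) + 1*(exp(8*I*pi/9))*conj(exp(-2*I*pi/3)) + 1*(exp(4*I*pi/9))*conj(exp(2*I*pi/3))
  = (1) + (exp(2*I*pi/9)) + (exp(4*I*pi/9)) + (exp(2*I*pi/3)) + (exp(8*I*pi/9)) + (exp(-8*I*pi/9)) + (exp(-2*I*pi/3)) + (exp(-4*I*pi/9)) + (exp(-2*I*pi/9))
  = 0.
(Exp terms are combined using exp(i*s)*conj(exp(i*t)) = exp(i*(s-t)), and sums of them are collapsed using the identity that for every m > 1 the m distinct m-th roots of unity sum to 0, e.g. 1 + exp(2*I*pi/3) + exp(-2*I*pi/3) = 0.)
Dividing by |G| = 9 gives 0/9 = 0, matching the row-orthogonality relation <chi_7, chi_6> = [chi_7 = chi_6].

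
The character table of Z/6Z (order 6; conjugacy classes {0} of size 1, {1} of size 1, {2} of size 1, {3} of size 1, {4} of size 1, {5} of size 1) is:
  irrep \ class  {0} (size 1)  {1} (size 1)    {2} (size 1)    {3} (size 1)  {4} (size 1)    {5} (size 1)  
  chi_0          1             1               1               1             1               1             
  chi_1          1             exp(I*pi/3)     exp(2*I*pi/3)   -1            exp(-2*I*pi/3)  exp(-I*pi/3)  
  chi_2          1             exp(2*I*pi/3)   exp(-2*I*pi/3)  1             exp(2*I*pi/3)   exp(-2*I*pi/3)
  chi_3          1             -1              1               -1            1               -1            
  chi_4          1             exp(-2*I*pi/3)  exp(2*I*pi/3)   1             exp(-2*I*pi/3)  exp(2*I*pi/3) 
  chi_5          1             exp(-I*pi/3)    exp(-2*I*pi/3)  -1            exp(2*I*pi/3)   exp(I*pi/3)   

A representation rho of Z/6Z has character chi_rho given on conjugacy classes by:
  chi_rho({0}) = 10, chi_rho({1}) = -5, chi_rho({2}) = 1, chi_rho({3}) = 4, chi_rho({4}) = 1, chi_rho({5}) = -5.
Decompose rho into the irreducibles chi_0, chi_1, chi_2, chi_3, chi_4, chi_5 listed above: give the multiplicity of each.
Multiplicities: chi_0: 1, chi_1: 0, chi_2: 3, chi_3: 3, chi_4: 3, chi_5: 0.

Reasoning: Use <chi_rho, chi> = (1/|G|) sum_C |C| * chi_rho(C) * conj(chi(C)) with |G| = 6 for each irreducible chi in the table:
  <chi_rho, chi_0> = (1/6)[1*(10)*conj(1) + 1*(-5)*conj(1) + 1*(1)*conj(1) + 1*(4)*conj(1) + 1*(1)*conj(1) + 1*(-5)*conj(1)]
      = (1/6)[(10) + (-5) + (1) + (4) + (1) + (-5)] = 6/6 = 1
  <chi_rho, chi_1> = (1/6)[1*(10)*conj(1) + 1*(-5)*conj(exp(I*pi/3)) + 1*(1)*conj(exp(2*I*pi/3)) + 1*(4)*conj(-1) + 1*(1)*conj(exp(-2*I*pi/3)) + 1*(-5)*conj(exp(-I*pi/3))]
      = (1/6)[(10) + (-3 - 2*exp(-I*pi/3) + 3*exp(I*pi/3)) + (3 + 4*exp(-2*I*pi/3) + 3*exp(2*I*pi/3)) + (-4) + (3 + 3*exp(-2*I*pi/3) + 4*exp(2*I*pi/3)) + (-3 + 3*exp(-I*pi/3) - 2*exp(I*pi/3))] = 0/6 = 0
  <chi_rho, chi_2> = (1/6)[1*(10)*conj(1) + 1*(-5)*conj(exp(2*I*pi/3)) + 1*(1)*conj(exp(-2*I*pi/3)) + 1*(4)*conj(1) + 1*(1)*conj(exp(2*I*pi/3)) + 1*(-5)*conj(exp(-2*I*pi/3))]
      = (1/6)[(10) + (3 - 2*exp(-2*I*pi/3) + 3*exp(2*I*pi/3)) + (3 + 3*exp(-2*I*pi/3) + 4*exp(2*I*pi/3)) + (4) + (3 + 4*exp(-2*I*pi/3) + 3*exp(2*I*pi/3)) + (3 + 3*exp(-2*I*pi/3) - 2*exp(2*I*pi/3))] = 18/6 = 3
  <chi_rho, chi_3> = (1/6)[1*(10)*conj(1) + 1*(-5)*conj(-1) + 1*(1)*conj(1) + 1*(4)*conj(-1) + 1*(1)*conj(1) + 1*(-5)*conj(-1)]
      = (1/6)[(10) + (5) + (1) + (-4) + (1) + (5)] = 18/6 = 3
  <chi_rho, chi_4> = (1/6)[1*(10)*conj(1) + 1*(-5)*conj(exp(-2*I*pi/3)) + 1*(1)*conj(exp(2*I*pi/3)) + 1*(4)*conj(1) + 1*(1)*conj(exp(-2*I*pi/3)) + 1*(-5)*conj(exp(2*I*pi/3))]
      = (1/6)[(10) + (3 + 3*exp(-2*I*pi/3) - 2*exp(2*I*pi/3)) + (3 + 4*exp(-2*I*pi/3) + 3*exp(2*I*pi/3)) + (4) + (3 + 3*exp(-2*I*pi/3) + 4*exp(2*I*pi/3)) + (3 - 2*exp(-2*I*pi/3) + 3*exp(2*I*pi/3))] = 18/6 = 3
  <chi_rho, chi_5> = (1/6)[1*(10)*conj(1) + 1*(-5)*conj(exp(-I*pi/3)) + 1*(1)*conj(exp(-2*I*pi/3)) + 1*(4)*conj(-1) + 1*(1)*conj(exp(2*I*pi/3)) + 1*(-5)*conj(exp(I*pi/3))]
      = (1/6)[(10) + (-3 + 3*exp(-I*pi/3) - 2*exp(I*pi/3)) + (3 + 3*exp(-2*I*pi/3) + 4*exp(2*I*pi/3)) + (-4) + (3 + 4*exp(-2*I*pi/3) + 3*exp(2*I*pi/3)) + (-3 - 2*exp(-I*pi/3) + 3*exp(I*pi/3))] = 0/6 = 0
(Exp terms are combined using exp(i*s)*conj(exp(i*t)) = exp(i*(s-t)), and sums of them are collapsed using the identity that for every m > 1 the m distinct m-th roots of unity sum to 0, e.g. 1 + exp(2*I*pi/3) + exp(-2*I*pi/3) = 0.)
Dimension check: dim(rho) = sum (mult * dim) = 1*1 + 0*1 + 3*1 + 3*1 + 3*1 + 0*1 = 10 = chi_rho(e) = 10.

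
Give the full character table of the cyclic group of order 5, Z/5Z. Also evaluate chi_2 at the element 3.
Character table of Z/5Z (irreps indexed chi_0,...,chi_4 with chi_k(m) = zeta_5^(k*m), zeta_5 = exp(2*pi*i/5)):
  irrep \ class  {0} (size 1)  {1} (size 1)    {2} (size 1)    {3} (size 1)    {4} (size 1)  
  chi_0          1             1               1               1               1             
  chi_1          1             exp(2*I*pi/5)   exp(4*I*pi/5)   exp(-4*I*pi/5)  exp(-2*I*pi/5)
  chi_2          1             exp(4*I*pi/5)   exp(-2*I*pi/5)  exp(2*I*pi/5)   exp(-4*I*pi/5)
  chi_3          1             exp(-4*I*pi/5)  exp(2*I*pi/5)   exp(-2*I*pi/5)  exp(4*I*pi/5) 
  chi_4          1             exp(-2*I*pi/5)  exp(-4*I*pi/5)  exp(4*I*pi/5)   exp(2*I*pi/5) 

Spot check: chi_2(3) = zeta_5^(2*3) = zeta_5^6 = exp(2*I*pi/5).

Why: Z/5Z is abelian, so all 5 irreducible complex representations are 1-dimensional. They are given by chi_k(m) = zeta_5^(k*m) for k = 0,...,4. Row orthogonality: sum_m chi_k(m) conj(chi_l(m)) = 5 * [k = l].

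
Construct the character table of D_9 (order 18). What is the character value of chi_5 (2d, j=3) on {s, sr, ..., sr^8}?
Conjugacy classes: {e} of size 1, {r^1, r^8} of size 2, {r^2, r^7} of size 2, {r^3, r^6} of size 2, {r^4, r^5} of size 2, {s, sr, ..., sr^8} of size 9.
Character table:
  irrep \ class              {e} (size 1)  {r^1, r^8} (size 2)  {r^2, r^7} (size 2)  {r^3, r^6} (size 2)  {r^4, r^5} (size 2)  {s, sr, ..., sr^8} (size 9)
  chi_1 (triv)               1             1                    1                    1                    1                    1                          
  chi_2 (sign: r->1, s->-1)  1             1                    1                    1                    1                    -1                         
  chi_3 (2d, j=1)            2             2*cos(2*pi/9)        2*cos(4*pi/9)        -1                   -2*cos(pi/9)         0                          
  chi_4 (2d, j=2)            2             2*cos(4*pi/9)        -2*cos(pi/9)         -1                   2*cos(2*pi/9)        0                          
  chi_5 (2d, j=3)            2             -1                   -1                   2                    -1                   0                          
  chi_6 (2d, j=4)            2             -2*cos(pi/9)         2*cos(2*pi/9)        -1                   2*cos(4*pi/9)        0                          

Spot check: chi_5 (2d, j=3) on {s, sr, ..., sr^8} = 0.

Justification: D_9 has order 2*9 = 18 with 6 conjugacy classes, hence 6 irreducibles. Sum of squared dims 1 + 1 + 4 + 4 + 4 + 4 = 18 = |G|. Linear characters come from the abelianisation; the 2-dimensional irreps have character r^k -> 2*cos(2*pi*j*k/9), reflections -> 0.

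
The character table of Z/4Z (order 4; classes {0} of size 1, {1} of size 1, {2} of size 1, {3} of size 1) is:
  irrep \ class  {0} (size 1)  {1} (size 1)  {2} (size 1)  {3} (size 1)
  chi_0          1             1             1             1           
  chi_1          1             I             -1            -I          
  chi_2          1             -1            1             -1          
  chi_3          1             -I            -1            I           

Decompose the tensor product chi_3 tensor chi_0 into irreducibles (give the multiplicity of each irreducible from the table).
chi_3 tensor chi_0 = chi_3 (all other irreducibles have multiplicity 0).

The character of a tensor product is the pointwise product (chi_3 * chi_0)(C) = chi_3(C) * chi_0(C):
  {0}: (1)*(1), {1}: (-I)*(1), {2}: (-1)*(1), {3}: (I)*(1)
so (chi_3 * chi_0) takes values
  {0} -> 1, {1} -> -I, {2} -> -1, {3} -> I.
Now take the inner product of this character with each irreducible chi from the table, <chi_3*chi_0, chi> = (1/4) sum_C |C| (chi_3*chi_0)(C) conj(chi(C)):
  <chi_3*chi_0, chi_0> = (1/4)[1*(1)*conj(1) + 1*(-I)*conj(1) + 1*(-1)*conj(1) + 1*(I)*conj(1)]
      = (1/4)[(1) + (-I) + (-1) + (I)] = 0/4 = 0
  <chi_3*chi_0, chi_1> = (1/4)[1*(1)*conj(1) + 1*(-I)*conj(I) + 1*(-1)*conj(-1) + 1*(I)*conj(-I)]
      = (1/4)[(1) + (-1) + (1) + (-1)] = 0/4 = 0
  <chi_3*chi_0, chi_2> = (1/4)[1*(1)*conj(1) + 1*(-I)*conj(-1) + 1*(-1)*conj(1) + 1*(I)*conj(-1)]
      = (1/4)[(1) + (I) + (-1) + (-I)] = 0/4 = 0
  <chi_3*chi_0, chi_3> = (1/4)[1*(1)*conj(1) + 1*(-I)*conj(-I) + 1*(-1)*conj(-1) + 1*(I)*conj(I)]
      = (1/4)[(1) + (1) + (1) + (1)] = 4/4 = 1
(Exp terms are combined using exp(i*s)*conj(exp(i*t)) = exp(i*(s-t)), and sums of them are collapsed using the identity that for every m > 1 the m distinct m-th roots of unity sum to 0, e.g. 1 + exp(2*I*pi/3) + exp(-2*I*pi/3) = 0.)
Hence the multiplicities are chi_3: 1. Dimension check: dim(chi_3)*dim(chi_0) = 1*1 = 1 and sum (mult * dim) = 1*1 = 1.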